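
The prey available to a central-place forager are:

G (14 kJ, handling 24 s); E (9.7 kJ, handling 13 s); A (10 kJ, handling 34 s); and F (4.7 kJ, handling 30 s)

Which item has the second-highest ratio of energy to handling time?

G

Profitability E/h (kJ/s): G = 14/24 = 0.583, E = 9.7/13 = 0.746, A = 10/34 = 0.294, F = 4.7/30 = 0.157.
Ranked: E > G > A > F.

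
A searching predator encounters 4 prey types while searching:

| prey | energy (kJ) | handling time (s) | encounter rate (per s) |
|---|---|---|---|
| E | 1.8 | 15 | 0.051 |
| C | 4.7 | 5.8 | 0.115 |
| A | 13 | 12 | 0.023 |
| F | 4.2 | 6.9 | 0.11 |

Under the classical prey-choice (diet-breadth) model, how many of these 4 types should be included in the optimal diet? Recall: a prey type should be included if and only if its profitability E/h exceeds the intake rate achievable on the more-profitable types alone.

Rank by E/h (kJ/s): A 1.08, C 0.81, F 0.609, E 0.12. Include each in turn until the next type's E/h falls below the running intake rate.
Rate on top 1: 0.2343. C: 0.81 > 0.2343 → include.
Rate on top 2: 0.4321. F: 0.609 > 0.4321 → include.
Rate on top 3: 0.4817. E: 0.12 < 0.4817 → exclude; stop.
Optimal diet: A, C, F — 3 of 4 types.

3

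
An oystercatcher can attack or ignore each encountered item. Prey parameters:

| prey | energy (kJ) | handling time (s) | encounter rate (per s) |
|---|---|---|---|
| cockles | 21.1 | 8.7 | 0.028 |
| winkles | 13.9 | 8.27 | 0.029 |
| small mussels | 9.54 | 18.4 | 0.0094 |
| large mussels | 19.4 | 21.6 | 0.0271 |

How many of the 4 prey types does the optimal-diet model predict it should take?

3

Rank by E/h (kJ/s): cockles 2.43, winkles 1.68, large mussels 0.898, small mussels 0.518. Include each in turn until the next type's E/h falls below the running intake rate.
Rate on top 1: 0.4751. winkles: 1.68 > 0.4751 → include.
Rate on top 2: 0.67. large mussels: 0.898 > 0.67 → include.
Rate on top 3: 0.7346. small mussels: 0.518 < 0.7346 → exclude; stop.
Optimal diet: cockles, winkles, large mussels — 3 of 4 types.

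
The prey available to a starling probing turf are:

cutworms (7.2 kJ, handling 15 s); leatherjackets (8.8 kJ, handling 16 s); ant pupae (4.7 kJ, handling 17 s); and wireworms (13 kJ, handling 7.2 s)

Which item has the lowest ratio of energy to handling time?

In descending order of E/h:
wireworms: 13/7.2 = 1.81 kJ/s
leatherjackets: 8.8/16 = 0.55 kJ/s
cutworms: 7.2/15 = 0.48 kJ/s
ant pupae: 4.7/17 = 0.276 kJ/s

ant pupae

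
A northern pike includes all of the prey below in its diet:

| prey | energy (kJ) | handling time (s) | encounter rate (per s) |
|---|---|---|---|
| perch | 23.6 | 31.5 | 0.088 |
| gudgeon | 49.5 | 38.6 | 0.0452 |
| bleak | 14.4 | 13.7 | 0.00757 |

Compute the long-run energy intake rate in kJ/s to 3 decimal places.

R = Σλ_iE_i / (1 + Σλ_ih_i)
Numerator: 0.088×23.6 + 0.0452×49.5 + 0.00757×14.4 = 4.423
Denominator: 1 + 0.088×31.5 + 0.0452×38.6 + 0.00757×13.7 = 5.62
R = 4.423/5.62 = 0.787 kJ/s

0.787 kJ/s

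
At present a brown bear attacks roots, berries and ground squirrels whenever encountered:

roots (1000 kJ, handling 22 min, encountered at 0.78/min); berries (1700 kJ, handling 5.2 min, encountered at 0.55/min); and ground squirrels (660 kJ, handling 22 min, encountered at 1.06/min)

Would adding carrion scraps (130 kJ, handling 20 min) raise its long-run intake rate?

Intake rate on the current diet: R = (0.78×1000 + 0.55×1700 + 1.06×660) / (1 + 0.78×22 + 0.55×5.2 + 1.06×22) = 2415/44.34 = 54.46 kJ/min.
carrion scraps: E/h = 130/20 = 6.5 kJ/min.
6.5 < 54.46, so adding carrion scraps would lower the average — exclude it.

No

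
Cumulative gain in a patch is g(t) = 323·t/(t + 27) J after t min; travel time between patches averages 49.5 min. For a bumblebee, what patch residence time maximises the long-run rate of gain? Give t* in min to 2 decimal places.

Optimal t* satisfies g'(t*) = g(t*)/(T + t*).
g'(t) = 323·27/(t + 27)². Setting 323·27/(t+27)² = 323t/[(t+27)(49.5+t)] gives 27(49.5+t) = t(t+27), so t² = 27×49.5 = 1336.
t* = √1336 = 36.56 min.

36.56 min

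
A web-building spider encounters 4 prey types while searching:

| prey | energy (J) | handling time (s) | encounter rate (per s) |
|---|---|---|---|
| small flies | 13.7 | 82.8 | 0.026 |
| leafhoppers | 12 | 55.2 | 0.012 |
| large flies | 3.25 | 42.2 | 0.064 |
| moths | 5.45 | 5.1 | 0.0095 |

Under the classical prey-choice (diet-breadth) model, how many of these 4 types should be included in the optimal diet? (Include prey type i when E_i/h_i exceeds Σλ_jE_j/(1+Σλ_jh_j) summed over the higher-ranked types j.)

Profitabilities (E/h, J/s): moths 1.07, leafhoppers 0.217, small flies 0.165, large flies 0.077. Add prey in this order while the next type's profitability exceeds the intake rate on those already taken.
Rate on top 1: 0.04938. leafhoppers: 0.217 > 0.04938 → include.
Rate on top 2: 0.1144. small flies: 0.165 > 0.1144 → include.
Rate on top 3: 0.1429. large flies: 0.077 < 0.1429 → exclude; stop.
Optimal diet: moths, leafhoppers, small flies — 3 of 4 types.

3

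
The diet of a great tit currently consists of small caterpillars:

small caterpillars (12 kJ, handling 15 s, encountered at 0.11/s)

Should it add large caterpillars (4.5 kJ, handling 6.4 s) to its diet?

Yes

Current rate: (0.11×12)/(1 + 0.11×15) = 0.4981 kJ/s.
large caterpillars: E/h = 4.5/6.4 = 0.7031 kJ/s.
Since 0.7031 > R, including large caterpillars increases the long-run rate.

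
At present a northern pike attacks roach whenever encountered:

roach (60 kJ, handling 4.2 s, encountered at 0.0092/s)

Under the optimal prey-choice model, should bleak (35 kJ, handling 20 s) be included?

On roach alone, R = ΣλE/(1+Σλh) = 0.552/1.039 = 0.5315 kJ/s.
bleak: E/h = 35/20 = 1.75 kJ/s.
1.75 > 0.5315, so adding bleak raises the average — include it.

Yes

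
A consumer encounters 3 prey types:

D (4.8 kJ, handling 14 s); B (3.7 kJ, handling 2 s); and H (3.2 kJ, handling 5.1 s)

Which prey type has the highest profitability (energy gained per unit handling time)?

B

Profitability E/h (kJ/s): D = 4.8/14 = 0.343, B = 3.7/2 = 1.85, H = 3.2/5.1 = 0.627.
Ranked: B > H > D.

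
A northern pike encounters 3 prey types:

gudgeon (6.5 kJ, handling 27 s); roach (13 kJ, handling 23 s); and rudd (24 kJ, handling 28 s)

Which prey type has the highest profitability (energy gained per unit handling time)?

In descending order of E/h:
rudd: 24/28 = 0.857 kJ/s
roach: 13/23 = 0.565 kJ/s
gudgeon: 6.5/27 = 0.241 kJ/s

rudd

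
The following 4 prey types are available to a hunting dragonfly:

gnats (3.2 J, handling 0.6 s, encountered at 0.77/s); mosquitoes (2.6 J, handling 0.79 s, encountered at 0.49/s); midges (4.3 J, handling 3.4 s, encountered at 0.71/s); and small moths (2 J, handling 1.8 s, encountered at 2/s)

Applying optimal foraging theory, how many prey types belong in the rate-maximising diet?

Profitabilities (E/h, J/s): gnats 5.33, mosquitoes 3.29, midges 1.26, small moths 1.11. Add prey in this order while the next type's profitability exceeds the intake rate on those already taken.
Rate on top 1: 1.685. mosquitoes: 3.29 > 1.685 → include.
Rate on top 2: 2.022. midges: 1.26 < 2.022 → exclude; stop.
Optimal diet: gnats, mosquitoes — 2 of 4 types.

2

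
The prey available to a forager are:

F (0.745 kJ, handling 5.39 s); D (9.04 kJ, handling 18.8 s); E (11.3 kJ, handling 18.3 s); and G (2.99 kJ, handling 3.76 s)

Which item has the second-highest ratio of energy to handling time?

E

Profitability E/h (kJ/s): F = 0.745/5.39 = 0.138, D = 9.04/18.8 = 0.481, E = 11.3/18.3 = 0.617, G = 2.99/3.76 = 0.795.
Ranked: G > E > D > F.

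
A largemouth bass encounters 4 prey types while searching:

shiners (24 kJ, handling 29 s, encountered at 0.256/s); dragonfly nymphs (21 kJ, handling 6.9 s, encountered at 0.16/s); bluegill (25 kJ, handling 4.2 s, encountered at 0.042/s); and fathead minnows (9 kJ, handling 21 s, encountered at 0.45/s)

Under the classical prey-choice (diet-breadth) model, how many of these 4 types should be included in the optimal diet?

2

E/h in descending order: bluegill 5.95, dragonfly nymphs 3.04, shiners 0.828, fathead minnows 0.429 kJ/s. The optimal diet is the largest prefix of this list for which every included type satisfies E_i/h_i > R on the types above it.
Rate on top 1: 0.8926. dragonfly nymphs: 3.04 > 0.8926 → include.
Rate on top 2: 1.934. shiners: 0.828 < 1.934 → exclude; stop.
Optimal diet: bluegill, dragonfly nymphs — 2 of 4 types.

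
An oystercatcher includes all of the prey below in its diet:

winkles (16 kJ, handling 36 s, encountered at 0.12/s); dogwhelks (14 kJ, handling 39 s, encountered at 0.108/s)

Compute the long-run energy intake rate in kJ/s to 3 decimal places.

0.360 kJ/s

Energy encountered per unit search time: 0.12×16 + 0.108×14 = 3.432 kJ/s.
Handling time per unit search time: 0.12×36 + 0.108×39 = 8.532.
Rate = 3.432/(1 + 8.532) = 0.3601 kJ/s.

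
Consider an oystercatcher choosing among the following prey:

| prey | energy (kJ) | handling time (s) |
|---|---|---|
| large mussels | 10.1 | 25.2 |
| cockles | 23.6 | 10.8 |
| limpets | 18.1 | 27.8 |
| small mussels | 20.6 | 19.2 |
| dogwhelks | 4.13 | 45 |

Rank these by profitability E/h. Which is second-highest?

small mussels

Profitability E/h (kJ/s): large mussels = 10.1/25.2 = 0.401, cockles = 23.6/10.8 = 2.19, limpets = 18.1/27.8 = 0.651, small mussels = 20.6/19.2 = 1.07, dogwhelks = 4.13/45 = 0.0918.
Ranked: cockles > small mussels > limpets > large mussels > dogwhelks.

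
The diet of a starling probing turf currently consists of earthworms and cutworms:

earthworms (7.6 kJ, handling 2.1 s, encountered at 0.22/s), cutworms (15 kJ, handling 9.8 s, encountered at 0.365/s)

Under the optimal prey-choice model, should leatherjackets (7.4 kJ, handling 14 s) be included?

No

Intake rate on the current diet: R = (0.22×7.6 + 0.365×15) / (1 + 0.22×2.1 + 0.365×9.8) = 7.147/5.039 = 1.418 kJ/s.
Profitability of leatherjackets: 7.4/14 = 0.5286 kJ/s.
Since 0.5286 < R, time spent handling leatherjackets is better spent searching.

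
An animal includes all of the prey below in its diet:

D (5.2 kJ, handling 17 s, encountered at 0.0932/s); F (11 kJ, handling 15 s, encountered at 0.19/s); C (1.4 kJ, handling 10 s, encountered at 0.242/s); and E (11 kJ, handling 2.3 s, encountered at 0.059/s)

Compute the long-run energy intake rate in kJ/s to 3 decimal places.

R = (0.0932×5.2 + 0.19×11 + 0.242×1.4 + 0.059×11) / (1 + 0.0932×17 + 0.19×15 + 0.242×10 + 0.059×2.3) = 3.562/7.99 = 0.4459 kJ/s.

0.446 kJ/s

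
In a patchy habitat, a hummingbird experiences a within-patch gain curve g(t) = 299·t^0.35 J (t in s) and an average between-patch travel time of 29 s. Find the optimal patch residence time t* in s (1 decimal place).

By the marginal value theorem, leave when the instantaneous gain rate g'(t) equals the habitat-wide average g(t)/(T + t).
g'(t) = 0.35·299·t^-0.65. Setting 0.35·299·t^-0.65 = 299·t^0.35/(29+t) gives 0.35(29+t) = t, so 0.65·t = 0.35×29.
t* = 0.35×29/0.65 = 15.62 s.

15.6 s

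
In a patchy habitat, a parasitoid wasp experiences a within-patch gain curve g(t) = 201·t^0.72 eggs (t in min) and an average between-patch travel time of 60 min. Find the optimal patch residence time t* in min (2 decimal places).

154.29 min

By the marginal value theorem, leave when the instantaneous gain rate g'(t) equals the habitat-wide average g(t)/(T + t).
g'(t) = 0.72·201·t^-0.28. Setting 0.72·201·t^-0.28 = 201·t^0.72/(60+t) gives 0.72(60+t) = t, so 0.28·t = 0.72×60.
t* = 0.72×60/0.28 = 154.3 min.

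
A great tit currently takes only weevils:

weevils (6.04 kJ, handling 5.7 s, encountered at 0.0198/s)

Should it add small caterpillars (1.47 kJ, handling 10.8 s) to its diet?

Current rate: (0.0198×6.04)/(1 + 0.0198×5.7) = 0.1075 kJ/s.
small caterpillars: E/h = 1.47/10.8 = 0.1361 kJ/s.
Since 0.1361 > R, including small caterpillars increases the long-run rate.

Yes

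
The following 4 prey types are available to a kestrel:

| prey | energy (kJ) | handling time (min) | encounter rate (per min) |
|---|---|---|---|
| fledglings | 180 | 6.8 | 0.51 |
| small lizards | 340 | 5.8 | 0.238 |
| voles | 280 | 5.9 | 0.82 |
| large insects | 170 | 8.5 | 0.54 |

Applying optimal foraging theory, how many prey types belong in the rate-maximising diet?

2

E/h in descending order: small lizards 58.6, voles 47.5, fledglings 26.5, large insects 20 kJ/min. The optimal diet is the largest prefix of this list for which every included type satisfies E_i/h_i > R on the types above it.
Rate on top 1: 33.99. voles: 47.5 > 33.99 → include.
Rate on top 2: 43.02. fledglings: 26.5 < 43.02 → exclude; stop.
Optimal diet: small lizards, voles — 2 of 4 types.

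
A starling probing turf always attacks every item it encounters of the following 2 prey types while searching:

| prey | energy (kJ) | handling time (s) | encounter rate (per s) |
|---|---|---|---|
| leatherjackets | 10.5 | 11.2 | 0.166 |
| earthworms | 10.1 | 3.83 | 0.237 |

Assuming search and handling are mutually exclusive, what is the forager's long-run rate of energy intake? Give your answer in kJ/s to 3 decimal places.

1.098 kJ/s

R = Σλ_iE_i / (1 + Σλ_ih_i)
Numerator: 0.166×10.5 + 0.237×10.1 = 4.137
Denominator: 1 + 0.166×11.2 + 0.237×3.83 = 3.767
R = 4.137/3.767 = 1.098 kJ/s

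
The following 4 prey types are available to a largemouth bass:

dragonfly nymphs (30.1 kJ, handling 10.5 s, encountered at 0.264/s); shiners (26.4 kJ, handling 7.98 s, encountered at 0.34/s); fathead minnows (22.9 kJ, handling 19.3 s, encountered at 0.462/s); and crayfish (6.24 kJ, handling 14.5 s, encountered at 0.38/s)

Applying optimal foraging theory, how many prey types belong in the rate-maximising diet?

E/h in descending order: shiners 3.31, dragonfly nymphs 2.87, fathead minnows 1.19, crayfish 0.43 kJ/s. The optimal diet is the largest prefix of this list for which every included type satisfies E_i/h_i > R on the types above it.
Rate on top 1: 2.417. dragonfly nymphs: 2.87 > 2.417 → include.
Rate on top 2: 2.609. fathead minnows: 1.19 < 2.609 → exclude; stop.
Optimal diet: shiners, dragonfly nymphs — 2 of 4 types.

2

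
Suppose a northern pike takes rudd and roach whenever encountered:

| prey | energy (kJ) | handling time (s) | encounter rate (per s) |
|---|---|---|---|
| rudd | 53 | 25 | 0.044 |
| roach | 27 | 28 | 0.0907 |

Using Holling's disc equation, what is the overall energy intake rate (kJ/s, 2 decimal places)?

R = (0.044×53 + 0.0907×27) / (1 + 0.044×25 + 0.0907×28) = 4.781/4.64 = 1.03 kJ/s.

1.03 kJ/s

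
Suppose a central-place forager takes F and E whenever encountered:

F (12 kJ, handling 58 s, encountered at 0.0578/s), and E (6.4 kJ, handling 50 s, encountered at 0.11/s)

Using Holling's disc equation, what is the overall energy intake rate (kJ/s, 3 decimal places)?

R = Σλ_iE_i / (1 + Σλ_ih_i)
Numerator: 0.0578×12 + 0.11×6.4 = 1.398
Denominator: 1 + 0.0578×58 + 0.11×50 = 9.852
R = 1.398/9.852 = 0.1419 kJ/s

0.142 kJ/s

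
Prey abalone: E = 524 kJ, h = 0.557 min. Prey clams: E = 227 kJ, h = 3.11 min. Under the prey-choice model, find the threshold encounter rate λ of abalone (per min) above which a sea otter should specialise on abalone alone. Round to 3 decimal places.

0.151 per min

At the threshold, the rate on abalone alone equals the profitability of clams: λ·524/(1 + λ·0.557) = 227/3.11 = 72.99.
Rearranging, λ(524 − 72.99×0.557) = 72.99, so λ = 72.99/483.3 = 0.151 per min.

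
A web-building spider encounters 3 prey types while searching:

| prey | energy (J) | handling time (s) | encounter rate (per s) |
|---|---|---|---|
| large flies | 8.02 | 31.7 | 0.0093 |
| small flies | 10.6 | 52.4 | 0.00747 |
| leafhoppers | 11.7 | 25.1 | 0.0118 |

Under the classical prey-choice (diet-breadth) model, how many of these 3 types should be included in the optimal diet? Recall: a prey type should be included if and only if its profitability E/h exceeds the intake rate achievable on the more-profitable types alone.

E/h in descending order: leafhoppers 0.466, large flies 0.253, small flies 0.202 J/s. The optimal diet is the largest prefix of this list for which every included type satisfies E_i/h_i > R on the types above it.
Rate on top 1: 0.1065. large flies: 0.253 > 0.1065 → include.
Rate on top 2: 0.1337. small flies: 0.202 > 0.1337 → include.
Optimal diet: leafhoppers, large flies, small flies — 3 of 3 types.

3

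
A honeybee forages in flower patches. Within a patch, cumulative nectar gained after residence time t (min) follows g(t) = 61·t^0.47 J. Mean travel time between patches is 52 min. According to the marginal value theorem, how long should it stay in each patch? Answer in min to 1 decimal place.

46.1 min

Maximise g(t)/(T+t): set derivative to zero → g'(t)(T+t) = g(t).
g'(t) = 0.47·61·t^-0.53. Setting 0.47·61·t^-0.53 = 61·t^0.47/(52+t) gives 0.47(52+t) = t, so 0.53·t = 0.47×52.
t* = 0.47×52/0.53 = 46.11 min.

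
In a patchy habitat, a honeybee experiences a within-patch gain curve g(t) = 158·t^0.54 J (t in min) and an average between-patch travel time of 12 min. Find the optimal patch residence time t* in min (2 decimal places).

Maximise g(t)/(T+t): set derivative to zero → g'(t)(T+t) = g(t).
g'(t) = 0.54·158·t^-0.46. Setting 0.54·158·t^-0.46 = 158·t^0.54/(12+t) gives 0.54(12+t) = t, so 0.46·t = 0.54×12.
t* = 0.54×12/0.46 = 14.09 min.

14.09 min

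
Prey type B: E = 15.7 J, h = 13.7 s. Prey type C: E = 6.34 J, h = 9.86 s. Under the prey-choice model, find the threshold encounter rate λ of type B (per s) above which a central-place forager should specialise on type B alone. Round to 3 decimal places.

At the threshold, the rate on type B alone equals the profitability of type C: λ·15.7/(1 + λ·13.7) = 6.34/9.86 = 0.643.
Rearranging, λ(15.7 − 0.643×13.7) = 0.643, so λ = 0.643/6.891 = 0.09331 per s.

0.093 per s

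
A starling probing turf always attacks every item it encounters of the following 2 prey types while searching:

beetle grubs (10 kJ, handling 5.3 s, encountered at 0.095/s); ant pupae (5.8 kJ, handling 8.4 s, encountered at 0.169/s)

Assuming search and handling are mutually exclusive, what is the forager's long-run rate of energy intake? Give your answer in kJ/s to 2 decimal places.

0.66 kJ/s

R = (0.095×10 + 0.169×5.8) / (1 + 0.095×5.3 + 0.169×8.4) = 1.93/2.923 = 0.6603 kJ/s.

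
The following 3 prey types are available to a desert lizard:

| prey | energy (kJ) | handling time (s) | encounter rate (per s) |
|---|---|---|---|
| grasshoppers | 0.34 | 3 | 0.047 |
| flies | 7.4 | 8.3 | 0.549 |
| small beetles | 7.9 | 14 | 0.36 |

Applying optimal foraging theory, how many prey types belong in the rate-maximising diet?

Rank by E/h (kJ/s): flies 0.892, small beetles 0.564, grasshoppers 0.113. Include each in turn until the next type's E/h falls below the running intake rate.
Rate on top 1: 0.7311. small beetles: 0.564 < 0.7311 → exclude; stop.
Optimal diet: flies — 1 of 3 types.

1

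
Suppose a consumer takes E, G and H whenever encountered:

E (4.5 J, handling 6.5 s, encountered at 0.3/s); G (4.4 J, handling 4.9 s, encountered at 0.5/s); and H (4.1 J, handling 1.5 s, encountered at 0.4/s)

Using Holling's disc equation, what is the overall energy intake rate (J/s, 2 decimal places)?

0.86 J/s

Energy encountered per unit search time: 0.3×4.5 + 0.5×4.4 + 0.4×4.1 = 5.19 J/s.
Handling time per unit search time: 0.3×6.5 + 0.5×4.9 + 0.4×1.5 = 5.
Rate = 5.19/(1 + 5) = 0.865 J/s.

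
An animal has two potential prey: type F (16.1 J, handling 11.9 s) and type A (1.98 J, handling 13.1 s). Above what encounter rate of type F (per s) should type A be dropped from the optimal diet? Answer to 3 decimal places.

0.011 per s

Drop type A once their profitability E₂/h₂ falls below the rate achievable on type F alone: E₂/h₂ = λE₁/(1 + λh₁).
Solve for λ: λE₁h₂ = E₂(1 + λh₁) → λ(E₁h₂ − E₂h₁) = E₂ → λ = E₂/(E₁h₂ − E₂h₁).
λ = 1.98/(16.1×13.1 − 1.98×11.9) = 1.98/187.3 = 0.01057 per s.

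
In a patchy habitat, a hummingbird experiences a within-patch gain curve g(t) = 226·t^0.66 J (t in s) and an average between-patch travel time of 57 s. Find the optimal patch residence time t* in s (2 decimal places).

110.65 s

By the marginal value theorem, leave when the instantaneous gain rate g'(t) equals the habitat-wide average g(t)/(T + t).
g'(t) = 0.66·226·t^-0.34. Setting 0.66·226·t^-0.34 = 226·t^0.66/(57+t) gives 0.66(57+t) = t, so 0.34·t = 0.66×57.
t* = 0.66×57/0.34 = 110.6 s.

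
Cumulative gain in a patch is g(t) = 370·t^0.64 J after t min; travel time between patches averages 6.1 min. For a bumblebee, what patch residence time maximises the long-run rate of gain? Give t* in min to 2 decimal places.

10.84 min

Optimal t* satisfies g'(t*) = g(t*)/(T + t*).
g'(t) = 0.64·370·t^-0.36. Setting 0.64·370·t^-0.36 = 370·t^0.64/(6.1+t) gives 0.64(6.1+t) = t, so 0.36·t = 0.64×6.1.
t* = 0.64×6.1/0.36 = 10.84 min.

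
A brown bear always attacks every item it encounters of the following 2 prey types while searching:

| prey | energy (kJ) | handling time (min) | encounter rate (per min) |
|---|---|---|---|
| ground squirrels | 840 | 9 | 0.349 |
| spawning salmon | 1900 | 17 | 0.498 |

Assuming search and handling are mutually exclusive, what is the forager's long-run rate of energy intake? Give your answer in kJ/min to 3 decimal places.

98.307 kJ/min

Energy encountered per unit search time: 0.349×840 + 0.498×1900 = 1239 kJ/min.
Handling time per unit search time: 0.349×9 + 0.498×17 = 11.61.
Rate = 1239/(1 + 11.61) = 98.31 kJ/min.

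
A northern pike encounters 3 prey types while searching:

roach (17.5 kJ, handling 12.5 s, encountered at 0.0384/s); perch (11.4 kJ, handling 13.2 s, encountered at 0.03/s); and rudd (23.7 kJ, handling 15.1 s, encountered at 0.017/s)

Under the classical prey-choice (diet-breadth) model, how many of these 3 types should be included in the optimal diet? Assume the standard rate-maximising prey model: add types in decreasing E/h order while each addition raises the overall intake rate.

Profitabilities (E/h, kJ/s): rudd 1.57, roach 1.4, perch 0.864. Add prey in this order while the next type's profitability exceeds the intake rate on those already taken.
Rate on top 1: 0.3206. roach: 1.4 > 0.3206 → include.
Rate on top 2: 0.6189. perch: 0.864 > 0.6189 → include.
Optimal diet: rudd, roach, perch — 3 of 3 types.

3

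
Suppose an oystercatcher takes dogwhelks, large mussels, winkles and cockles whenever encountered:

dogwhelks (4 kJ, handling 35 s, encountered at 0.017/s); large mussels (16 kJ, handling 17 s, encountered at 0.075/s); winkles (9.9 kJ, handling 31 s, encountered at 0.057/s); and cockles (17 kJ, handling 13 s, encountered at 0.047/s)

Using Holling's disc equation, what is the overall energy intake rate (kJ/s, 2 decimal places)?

0.50 kJ/s

R = (0.017×4 + 0.075×16 + 0.057×9.9 + 0.047×17) / (1 + 0.017×35 + 0.075×17 + 0.057×31 + 0.047×13) = 2.631/5.248 = 0.5014 kJ/s.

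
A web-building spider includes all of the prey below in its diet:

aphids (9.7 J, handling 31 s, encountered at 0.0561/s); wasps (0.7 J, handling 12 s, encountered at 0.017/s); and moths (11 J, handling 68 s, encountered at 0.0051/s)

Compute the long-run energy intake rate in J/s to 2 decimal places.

0.19 J/s

R = Σλ_iE_i / (1 + Σλ_ih_i)
Numerator: 0.0561×9.7 + 0.017×0.7 + 0.0051×11 = 0.6122
Denominator: 1 + 0.0561×31 + 0.017×12 + 0.0051×68 = 3.29
R = 0.6122/3.29 = 0.1861 J/s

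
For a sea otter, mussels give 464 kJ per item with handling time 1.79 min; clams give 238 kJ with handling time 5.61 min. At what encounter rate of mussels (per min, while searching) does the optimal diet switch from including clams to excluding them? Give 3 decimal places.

At the threshold, the rate on mussels alone equals the profitability of clams: λ·464/(1 + λ·1.79) = 238/5.61 = 42.42.
Rearranging, λ(464 − 42.42×1.79) = 42.42, so λ = 42.42/388.1 = 0.1093 per min.

0.109 per min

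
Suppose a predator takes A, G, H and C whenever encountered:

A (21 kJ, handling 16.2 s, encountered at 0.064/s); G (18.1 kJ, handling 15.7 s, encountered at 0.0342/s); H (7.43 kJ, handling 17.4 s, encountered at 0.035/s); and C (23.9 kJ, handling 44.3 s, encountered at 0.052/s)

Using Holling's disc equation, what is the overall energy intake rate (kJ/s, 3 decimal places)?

Energy encountered per unit search time: 0.064×21 + 0.0342×18.1 + 0.035×7.43 + 0.052×23.9 = 3.466 kJ/s.
Handling time per unit search time: 0.064×16.2 + 0.0342×15.7 + 0.035×17.4 + 0.052×44.3 = 4.486.
Rate = 3.466/(1 + 4.486) = 0.6317 kJ/s.

0.632 kJ/s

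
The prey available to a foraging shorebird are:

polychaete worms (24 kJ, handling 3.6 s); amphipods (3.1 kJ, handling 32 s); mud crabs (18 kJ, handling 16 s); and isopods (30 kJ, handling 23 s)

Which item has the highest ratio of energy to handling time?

polychaete worms

In descending order of E/h:
polychaete worms: 24/3.6 = 6.67 kJ/s
isopods: 30/23 = 1.3 kJ/s
mud crabs: 18/16 = 1.12 kJ/s
amphipods: 3.1/32 = 0.0969 kJ/s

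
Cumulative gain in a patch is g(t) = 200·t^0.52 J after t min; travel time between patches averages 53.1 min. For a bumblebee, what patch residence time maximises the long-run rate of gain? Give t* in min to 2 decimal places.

Optimal t* satisfies g'(t*) = g(t*)/(T + t*).
g'(t) = 0.52·200·t^-0.48. Setting 0.52·200·t^-0.48 = 200·t^0.52/(53.1+t) gives 0.52(53.1+t) = t, so 0.48·t = 0.52×53.1.
t* = 0.52×53.1/0.48 = 57.53 min.

57.53 min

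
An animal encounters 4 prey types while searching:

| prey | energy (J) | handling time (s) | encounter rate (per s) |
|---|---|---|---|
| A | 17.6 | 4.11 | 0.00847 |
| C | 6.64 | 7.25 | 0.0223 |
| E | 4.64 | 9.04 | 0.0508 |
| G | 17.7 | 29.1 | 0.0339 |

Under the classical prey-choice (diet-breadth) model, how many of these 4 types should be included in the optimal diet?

4

Profitabilities (E/h, J/s): A 4.28, C 0.916, G 0.608, E 0.513. Add prey in this order while the next type's profitability exceeds the intake rate on those already taken.
Rate on top 1: 0.1441. C: 0.916 > 0.1441 → include.
Rate on top 2: 0.2483. G: 0.608 > 0.2483 → include.
Rate on top 3: 0.411. E: 0.513 > 0.411 → include.
Optimal diet: A, C, G, E — 4 of 4 types.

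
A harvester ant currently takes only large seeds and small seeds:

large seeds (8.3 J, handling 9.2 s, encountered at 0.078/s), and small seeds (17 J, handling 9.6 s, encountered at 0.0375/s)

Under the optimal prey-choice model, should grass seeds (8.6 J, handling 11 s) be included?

Yes

Intake rate on the current diet: R = (0.078×8.3 + 0.0375×17) / (1 + 0.078×9.2 + 0.0375×9.6) = 1.285/2.078 = 0.6185 J/s.
Profitability of grass seeds: 8.6/11 = 0.7818 J/s.
Since 0.7818 > R, including grass seeds increases the long-run rate.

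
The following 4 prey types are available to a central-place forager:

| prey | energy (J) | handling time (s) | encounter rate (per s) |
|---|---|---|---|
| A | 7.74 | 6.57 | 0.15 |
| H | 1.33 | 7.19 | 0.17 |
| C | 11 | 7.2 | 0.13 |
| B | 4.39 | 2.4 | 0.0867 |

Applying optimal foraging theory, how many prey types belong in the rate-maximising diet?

3

E/h in descending order: B 1.83, C 1.53, A 1.18, H 0.185 J/s. The optimal diet is the largest prefix of this list for which every included type satisfies E_i/h_i > R on the types above it.
Rate on top 1: 0.3151. C: 1.53 > 0.3151 → include.
Rate on top 2: 0.8445. A: 1.18 > 0.8445 → include.
Rate on top 3: 0.9495. H: 0.185 < 0.9495 → exclude; stop.
Optimal diet: B, C, A — 3 of 4 types.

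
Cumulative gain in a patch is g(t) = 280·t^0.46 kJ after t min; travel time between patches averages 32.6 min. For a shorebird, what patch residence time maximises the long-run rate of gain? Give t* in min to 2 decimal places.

27.77 min

Maximise g(t)/(T+t): set derivative to zero → g'(t)(T+t) = g(t).
g'(t) = 0.46·280·t^-0.54. Setting 0.46·280·t^-0.54 = 280·t^0.46/(32.6+t) gives 0.46(32.6+t) = t, so 0.54·t = 0.46×32.6.
t* = 0.46×32.6/0.54 = 27.77 min.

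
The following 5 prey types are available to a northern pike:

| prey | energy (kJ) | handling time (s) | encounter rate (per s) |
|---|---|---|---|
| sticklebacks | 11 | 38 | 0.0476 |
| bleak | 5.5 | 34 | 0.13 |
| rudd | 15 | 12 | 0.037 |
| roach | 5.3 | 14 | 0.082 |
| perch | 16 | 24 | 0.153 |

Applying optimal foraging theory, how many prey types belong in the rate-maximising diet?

2

E/h in descending order: rudd 1.25, perch 0.667, roach 0.379, sticklebacks 0.289, bleak 0.162 kJ/s. The optimal diet is the largest prefix of this list for which every included type satisfies E_i/h_i > R on the types above it.
Rate on top 1: 0.3843. perch: 0.667 > 0.3843 → include.
Rate on top 2: 0.587. roach: 0.379 < 0.587 → exclude; stop.
Optimal diet: rudd, perch — 2 of 5 types.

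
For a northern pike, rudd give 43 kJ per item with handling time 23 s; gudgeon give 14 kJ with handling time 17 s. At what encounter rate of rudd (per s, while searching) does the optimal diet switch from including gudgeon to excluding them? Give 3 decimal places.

0.034 per s

At the threshold, the rate on rudd alone equals the profitability of gudgeon: λ·43/(1 + λ·23) = 14/17 = 0.8235.
Rearranging, λ(43 − 0.8235×23) = 0.8235, so λ = 0.8235/24.06 = 0.03423 per s.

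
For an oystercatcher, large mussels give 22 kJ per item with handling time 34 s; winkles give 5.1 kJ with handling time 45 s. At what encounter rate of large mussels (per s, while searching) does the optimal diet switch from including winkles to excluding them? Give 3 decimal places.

At the threshold, the rate on large mussels alone equals the profitability of winkles: λ·22/(1 + λ·34) = 5.1/45 = 0.1133.
Rearranging, λ(22 − 0.1133×34) = 0.1133, so λ = 0.1133/18.15 = 0.006245 per s.

0.006 per s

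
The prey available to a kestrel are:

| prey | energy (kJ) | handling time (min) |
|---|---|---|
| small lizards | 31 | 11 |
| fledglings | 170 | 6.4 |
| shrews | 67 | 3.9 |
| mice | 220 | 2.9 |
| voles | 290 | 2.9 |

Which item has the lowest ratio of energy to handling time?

small lizards

In descending order of E/h:
voles: 290/2.9 = 100 kJ/min
mice: 220/2.9 = 75.9 kJ/min
fledglings: 170/6.4 = 26.6 kJ/min
shrews: 67/3.9 = 17.2 kJ/min
small lizards: 31/11 = 2.82 kJ/min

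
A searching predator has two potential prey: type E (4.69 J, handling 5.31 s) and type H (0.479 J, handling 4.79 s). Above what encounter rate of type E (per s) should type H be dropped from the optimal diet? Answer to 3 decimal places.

At the threshold, the rate on type E alone equals the profitability of type H: λ·4.69/(1 + λ·5.31) = 0.479/4.79 = 0.1.
Rearranging, λ(4.69 − 0.1×5.31) = 0.1, so λ = 0.1/4.159 = 0.02404 per s.

0.024 per s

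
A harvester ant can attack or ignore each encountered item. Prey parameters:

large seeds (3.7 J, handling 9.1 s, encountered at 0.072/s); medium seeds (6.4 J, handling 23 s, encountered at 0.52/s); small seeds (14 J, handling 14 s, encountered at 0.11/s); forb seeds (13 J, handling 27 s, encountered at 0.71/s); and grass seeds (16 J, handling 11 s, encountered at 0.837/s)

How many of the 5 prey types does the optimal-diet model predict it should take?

1

Profitabilities (E/h, J/s): grass seeds 1.45, small seeds 1, forb seeds 0.481, large seeds 0.407, medium seeds 0.278. Add prey in this order while the next type's profitability exceeds the intake rate on those already taken.
Rate on top 1: 1.312. small seeds: 1 < 1.312 → exclude; stop.
Optimal diet: grass seeds — 1 of 5 types.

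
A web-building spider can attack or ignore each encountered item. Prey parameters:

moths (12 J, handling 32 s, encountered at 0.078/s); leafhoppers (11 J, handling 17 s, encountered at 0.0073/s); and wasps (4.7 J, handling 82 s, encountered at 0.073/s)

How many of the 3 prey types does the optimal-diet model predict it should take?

2

Rank by E/h (J/s): leafhoppers 0.647, moths 0.375, wasps 0.0573. Include each in turn until the next type's E/h falls below the running intake rate.
Rate on top 1: 0.07143. moths: 0.375 > 0.07143 → include.
Rate on top 2: 0.2807. wasps: 0.0573 < 0.2807 → exclude; stop.
Optimal diet: leafhoppers, moths — 2 of 3 types.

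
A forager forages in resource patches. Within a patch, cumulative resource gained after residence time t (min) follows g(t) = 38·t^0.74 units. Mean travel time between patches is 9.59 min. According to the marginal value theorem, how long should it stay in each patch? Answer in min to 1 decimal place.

By the marginal value theorem, leave when the instantaneous gain rate g'(t) equals the habitat-wide average g(t)/(T + t).
g'(t) = 0.74·38·t^-0.26. Setting 0.74·38·t^-0.26 = 38·t^0.74/(9.59+t) gives 0.74(9.59+t) = t, so 0.26·t = 0.74×9.59.
t* = 0.74×9.59/0.26 = 27.29 min.

27.3 min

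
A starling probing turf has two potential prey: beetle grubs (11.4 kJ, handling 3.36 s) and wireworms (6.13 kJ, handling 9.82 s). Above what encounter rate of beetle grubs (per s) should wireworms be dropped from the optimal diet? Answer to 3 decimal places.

0.067 per s

Drop wireworms once their profitability E₂/h₂ falls below the rate achievable on beetle grubs alone: E₂/h₂ = λE₁/(1 + λh₁).
Solve for λ: λE₁h₂ = E₂(1 + λh₁) → λ(E₁h₂ − E₂h₁) = E₂ → λ = E₂/(E₁h₂ − E₂h₁).
λ = 6.13/(11.4×9.82 − 6.13×3.36) = 6.13/91.35 = 0.0671 per s.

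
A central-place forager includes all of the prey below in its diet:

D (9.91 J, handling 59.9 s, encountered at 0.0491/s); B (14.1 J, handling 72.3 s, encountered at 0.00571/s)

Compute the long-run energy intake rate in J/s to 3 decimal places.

0.130 J/s

R = Σλ_iE_i / (1 + Σλ_ih_i)
Numerator: 0.0491×9.91 + 0.00571×14.1 = 0.5671
Denominator: 1 + 0.0491×59.9 + 0.00571×72.3 = 4.354
R = 0.5671/4.354 = 0.1302 J/s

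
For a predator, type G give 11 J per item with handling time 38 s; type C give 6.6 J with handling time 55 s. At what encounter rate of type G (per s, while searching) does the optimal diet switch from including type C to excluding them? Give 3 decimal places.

Drop type C once their profitability E₂/h₂ falls below the rate achievable on type G alone: E₂/h₂ = λE₁/(1 + λh₁).
Solve for λ: λE₁h₂ = E₂(1 + λh₁) → λ(E₁h₂ − E₂h₁) = E₂ → λ = E₂/(E₁h₂ − E₂h₁).
λ = 6.6/(11×55 − 6.6×38) = 6.6/354.2 = 0.01863 per s.

0.019 per s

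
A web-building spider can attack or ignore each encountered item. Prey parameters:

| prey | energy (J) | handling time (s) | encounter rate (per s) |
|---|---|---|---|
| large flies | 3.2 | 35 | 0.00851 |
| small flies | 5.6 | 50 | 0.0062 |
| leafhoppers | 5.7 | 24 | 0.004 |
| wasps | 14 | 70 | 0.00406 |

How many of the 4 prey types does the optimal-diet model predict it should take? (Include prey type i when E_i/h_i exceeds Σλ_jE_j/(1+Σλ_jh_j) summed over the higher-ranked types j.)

E/h in descending order: leafhoppers 0.238, wasps 0.2, small flies 0.112, large flies 0.0914 J/s. The optimal diet is the largest prefix of this list for which every included type satisfies E_i/h_i > R on the types above it.
Rate on top 1: 0.0208. wasps: 0.2 > 0.0208 → include.
Rate on top 2: 0.0577. small flies: 0.112 > 0.0577 → include.
Rate on top 3: 0.06766. large flies: 0.0914 > 0.06766 → include.
Optimal diet: leafhoppers, wasps, small flies, large flies — 4 of 4 types.

4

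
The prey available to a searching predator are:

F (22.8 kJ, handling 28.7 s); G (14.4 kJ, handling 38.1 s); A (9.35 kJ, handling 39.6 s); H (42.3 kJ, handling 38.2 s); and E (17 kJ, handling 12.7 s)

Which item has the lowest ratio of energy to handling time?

A

In descending order of E/h:
E: 17/12.7 = 1.34 kJ/s
H: 42.3/38.2 = 1.11 kJ/s
F: 22.8/28.7 = 0.794 kJ/s
G: 14.4/38.1 = 0.378 kJ/s
A: 9.35/39.6 = 0.236 kJ/s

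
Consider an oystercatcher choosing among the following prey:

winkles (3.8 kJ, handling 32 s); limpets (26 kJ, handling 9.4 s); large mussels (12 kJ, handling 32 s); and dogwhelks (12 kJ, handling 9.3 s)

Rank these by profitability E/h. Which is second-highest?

Profitability E/h (kJ/s): winkles = 3.8/32 = 0.119, limpets = 26/9.4 = 2.77, large mussels = 12/32 = 0.375, dogwhelks = 12/9.3 = 1.29.
Ranked: limpets > dogwhelks > large mussels > winkles.

dogwhelks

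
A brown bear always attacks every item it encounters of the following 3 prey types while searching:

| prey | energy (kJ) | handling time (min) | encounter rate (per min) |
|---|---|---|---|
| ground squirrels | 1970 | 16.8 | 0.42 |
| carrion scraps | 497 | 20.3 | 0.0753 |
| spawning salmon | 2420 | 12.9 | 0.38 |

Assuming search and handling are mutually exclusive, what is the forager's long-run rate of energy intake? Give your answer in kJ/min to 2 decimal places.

R = (0.42×1970 + 0.0753×497 + 0.38×2420) / (1 + 0.42×16.8 + 0.0753×20.3 + 0.38×12.9) = 1784/14.49 = 123.2 kJ/min.

123.18 kJ/min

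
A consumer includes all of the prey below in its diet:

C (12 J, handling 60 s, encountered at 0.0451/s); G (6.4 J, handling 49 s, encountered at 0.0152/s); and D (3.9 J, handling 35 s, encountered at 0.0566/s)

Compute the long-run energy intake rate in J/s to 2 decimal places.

R = (0.0451×12 + 0.0152×6.4 + 0.0566×3.9) / (1 + 0.0451×60 + 0.0152×49 + 0.0566×35) = 0.8592/6.432 = 0.1336 J/s.

0.13 J/s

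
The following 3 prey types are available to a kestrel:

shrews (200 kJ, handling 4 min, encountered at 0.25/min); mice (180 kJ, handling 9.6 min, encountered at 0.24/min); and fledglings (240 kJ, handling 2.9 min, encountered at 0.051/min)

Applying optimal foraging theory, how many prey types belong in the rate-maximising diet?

2

Profitabilities (E/h, kJ/min): fledglings 82.8, shrews 50, mice 18.8. Add prey in this order while the next type's profitability exceeds the intake rate on those already taken.
Rate on top 1: 10.66. shrews: 50 > 10.66 → include.
Rate on top 2: 28.98. mice: 18.8 < 28.98 → exclude; stop.
Optimal diet: fledglings, shrews — 2 of 3 types.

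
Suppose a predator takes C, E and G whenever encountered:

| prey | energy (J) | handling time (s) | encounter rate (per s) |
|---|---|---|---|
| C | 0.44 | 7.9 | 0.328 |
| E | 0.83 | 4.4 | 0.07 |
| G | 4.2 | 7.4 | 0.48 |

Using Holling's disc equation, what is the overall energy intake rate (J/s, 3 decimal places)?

0.298 J/s

R = (0.328×0.44 + 0.07×0.83 + 0.48×4.2) / (1 + 0.328×7.9 + 0.07×4.4 + 0.48×7.4) = 2.218/7.451 = 0.2977 J/s.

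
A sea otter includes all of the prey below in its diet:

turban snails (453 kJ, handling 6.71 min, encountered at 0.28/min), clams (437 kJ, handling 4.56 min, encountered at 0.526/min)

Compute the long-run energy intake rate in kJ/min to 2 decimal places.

Energy encountered per unit search time: 0.28×453 + 0.526×437 = 356.7 kJ/min.
Handling time per unit search time: 0.28×6.71 + 0.526×4.56 = 4.277.
Rate = 356.7/(1 + 4.277) = 67.59 kJ/min.

67.59 kJ/min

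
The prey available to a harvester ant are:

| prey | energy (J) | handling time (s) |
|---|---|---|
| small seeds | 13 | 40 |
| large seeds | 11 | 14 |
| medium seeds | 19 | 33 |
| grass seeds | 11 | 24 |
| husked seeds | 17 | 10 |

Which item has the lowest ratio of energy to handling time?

In descending order of E/h:
husked seeds: 17/10 = 1.7 J/s
large seeds: 11/14 = 0.786 J/s
medium seeds: 19/33 = 0.576 J/s
grass seeds: 11/24 = 0.458 J/s
small seeds: 13/40 = 0.325 J/s

small seeds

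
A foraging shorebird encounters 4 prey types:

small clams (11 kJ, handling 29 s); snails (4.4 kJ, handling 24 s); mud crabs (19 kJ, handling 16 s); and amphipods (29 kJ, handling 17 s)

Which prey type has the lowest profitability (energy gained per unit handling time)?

In descending order of E/h:
amphipods: 29/17 = 1.71 kJ/s
mud crabs: 19/16 = 1.19 kJ/s
small clams: 11/29 = 0.379 kJ/s
snails: 4.4/24 = 0.183 kJ/s

snails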